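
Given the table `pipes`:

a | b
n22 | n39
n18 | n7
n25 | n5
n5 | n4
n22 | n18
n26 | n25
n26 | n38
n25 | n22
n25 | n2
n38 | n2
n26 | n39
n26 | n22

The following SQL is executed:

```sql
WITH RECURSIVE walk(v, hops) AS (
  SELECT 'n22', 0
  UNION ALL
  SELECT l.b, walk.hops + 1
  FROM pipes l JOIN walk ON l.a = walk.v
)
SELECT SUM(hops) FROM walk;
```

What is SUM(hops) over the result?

Base: (n22, hops=0).
Iteration 1: edges from {n22} -> (n18, hops=1), (n39, hops=1).
Iteration 2: edges from {n18,n39} -> (n7, hops=2).
Iteration 3: no outgoing edges from {n7}; recursion stops.
SUM(hops) = 0 + 1 + 1 + 2 = 4.

4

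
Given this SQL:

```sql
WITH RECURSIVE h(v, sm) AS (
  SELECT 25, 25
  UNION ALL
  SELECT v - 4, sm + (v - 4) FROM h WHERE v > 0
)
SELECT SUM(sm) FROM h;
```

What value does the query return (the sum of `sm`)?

Base: v=25, sm=25.
Iteration 1: 25 > 0 holds -> v = 25 - 4 = 21, sm = 25 + 21 = 46.
Iteration 2: 21 > 0 holds -> v = 21 - 4 = 17, sm = 46 + 17 = 63.
Iteration 3: 17 > 0 holds -> v = 17 - 4 = 13, sm = 63 + 13 = 76.
Iteration 4: 13 > 0 holds -> v = 13 - 4 = 9, sm = 76 + 9 = 85.
Iteration 5: 9 > 0 holds -> v = 9 - 4 = 5, sm = 85 + 5 = 90.
Iteration 6: 5 > 0 holds -> v = 5 - 4 = 1, sm = 90 + 1 = 91.
Iteration 7: 1 > 0 holds -> v = 1 - 4 = -3, sm = 91 + -3 = 88.
Iteration 8: -3 > 0 fails; recursion stops.
SUM(sm) = 25 + 46 + 63 + 76 + 85 + 90 + 91 + 88 = 564.

564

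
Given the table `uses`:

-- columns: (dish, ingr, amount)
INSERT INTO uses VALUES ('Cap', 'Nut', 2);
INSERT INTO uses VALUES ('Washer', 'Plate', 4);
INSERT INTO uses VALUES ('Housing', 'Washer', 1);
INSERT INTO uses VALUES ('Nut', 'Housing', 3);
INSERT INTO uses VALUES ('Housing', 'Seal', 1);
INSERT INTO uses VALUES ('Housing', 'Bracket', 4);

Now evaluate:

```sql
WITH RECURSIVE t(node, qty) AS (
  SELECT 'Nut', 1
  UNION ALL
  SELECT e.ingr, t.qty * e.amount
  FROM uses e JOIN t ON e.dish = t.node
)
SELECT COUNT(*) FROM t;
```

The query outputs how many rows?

6

Base: (Nut, qty=1).
Iteration 1: components of {Nut} -> Housing = 1*3 = 3.
Iteration 2: components of {Housing} -> Bracket = 3*4 = 12, Seal = 3*1 = 3, Washer = 3*1 = 3.
Iteration 3: components of {Bracket,Seal,Washer} -> Plate = 3*4 = 12.
Iteration 4: no further components; recursion stops.
Total rows emitted: 6.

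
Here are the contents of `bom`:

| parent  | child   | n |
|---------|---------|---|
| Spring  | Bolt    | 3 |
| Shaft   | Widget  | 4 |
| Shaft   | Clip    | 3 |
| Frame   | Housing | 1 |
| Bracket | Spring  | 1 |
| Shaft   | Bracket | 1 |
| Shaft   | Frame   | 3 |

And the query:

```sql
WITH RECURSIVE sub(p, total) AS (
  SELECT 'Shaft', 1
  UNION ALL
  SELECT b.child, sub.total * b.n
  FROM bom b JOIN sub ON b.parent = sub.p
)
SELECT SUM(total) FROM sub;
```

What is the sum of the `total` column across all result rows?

19

Base: (Shaft, total=1).
Iteration 1: components of {Shaft} -> Bracket = 1*1 = 1, Clip = 1*3 = 3, Frame = 1*3 = 3, Widget = 1*4 = 4.
Iteration 2: components of {Bracket,Clip,Frame,Widget} -> Housing = 3*1 = 3, Spring = 1*1 = 1.
Iteration 3: components of {Housing,Spring} -> Bolt = 1*3 = 3.
Iteration 4: no further components; recursion stops.
SUM(total) = 1 + 1 + 3 + 4 + 3 + 1 + 3 + 3 = 19.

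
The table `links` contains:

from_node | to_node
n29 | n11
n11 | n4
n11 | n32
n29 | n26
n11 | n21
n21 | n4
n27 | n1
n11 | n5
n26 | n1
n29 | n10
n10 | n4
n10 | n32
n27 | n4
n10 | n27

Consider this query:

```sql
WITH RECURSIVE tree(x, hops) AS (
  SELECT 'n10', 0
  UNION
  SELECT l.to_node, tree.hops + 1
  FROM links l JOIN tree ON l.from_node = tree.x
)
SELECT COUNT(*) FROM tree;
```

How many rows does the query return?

Base: (n10, hops=0).
Iteration 1: edges from {n10} -> (n27, hops=1), (n32, hops=1), (n4, hops=1).
Iteration 2: edges from {n27,n32,n4} -> (n1, hops=2), (n4, hops=2).
Iteration 3: no outgoing edges from {n1,n4}; recursion stops.
Total rows emitted: 6.

6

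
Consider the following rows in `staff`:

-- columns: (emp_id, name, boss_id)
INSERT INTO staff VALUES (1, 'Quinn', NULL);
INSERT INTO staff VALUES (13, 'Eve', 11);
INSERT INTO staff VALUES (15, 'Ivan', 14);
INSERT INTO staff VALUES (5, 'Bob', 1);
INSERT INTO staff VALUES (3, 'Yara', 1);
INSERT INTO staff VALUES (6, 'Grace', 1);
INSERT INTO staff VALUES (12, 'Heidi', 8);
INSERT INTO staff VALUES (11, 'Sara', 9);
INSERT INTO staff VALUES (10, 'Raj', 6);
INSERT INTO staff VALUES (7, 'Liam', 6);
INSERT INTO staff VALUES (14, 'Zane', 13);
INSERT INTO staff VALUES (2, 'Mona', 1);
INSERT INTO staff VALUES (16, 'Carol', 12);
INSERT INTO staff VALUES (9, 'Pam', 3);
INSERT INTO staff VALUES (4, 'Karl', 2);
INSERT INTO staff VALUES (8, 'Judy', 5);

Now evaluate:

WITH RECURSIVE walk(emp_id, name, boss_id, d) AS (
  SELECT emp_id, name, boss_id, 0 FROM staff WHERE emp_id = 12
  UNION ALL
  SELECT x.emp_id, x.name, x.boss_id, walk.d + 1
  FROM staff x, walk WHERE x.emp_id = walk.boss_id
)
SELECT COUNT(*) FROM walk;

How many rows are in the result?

4

Base: emp_id=12 (Heidi), boss_id=8, d 0.
Iteration 1: join on emp_id=8 -> Judy (id 8, boss_id=5, d 1).
Iteration 2: join on emp_id=5 -> Bob (id 5, boss_id=1, d 2).
Iteration 3: join on emp_id=1 -> Quinn (id 1, boss_id=NULL, d 3).
Iteration 4: boss_id is NULL; no match; recursion stops.
Total rows emitted: 4.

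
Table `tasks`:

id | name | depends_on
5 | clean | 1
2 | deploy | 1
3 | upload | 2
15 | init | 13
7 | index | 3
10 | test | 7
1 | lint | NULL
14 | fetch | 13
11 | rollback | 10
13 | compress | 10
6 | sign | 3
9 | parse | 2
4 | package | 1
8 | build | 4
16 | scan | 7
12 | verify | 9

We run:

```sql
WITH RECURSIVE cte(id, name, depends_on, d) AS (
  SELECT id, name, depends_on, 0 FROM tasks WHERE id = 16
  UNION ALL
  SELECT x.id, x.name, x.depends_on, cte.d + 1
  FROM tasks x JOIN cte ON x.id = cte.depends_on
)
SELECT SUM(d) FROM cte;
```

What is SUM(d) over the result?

Base: id=16 (scan), depends_on=7, d 0.
Iteration 1: join on id=7 -> index (id 7, depends_on=3, d 1).
Iteration 2: join on id=3 -> upload (id 3, depends_on=2, d 2).
Iteration 3: join on id=2 -> deploy (id 2, depends_on=1, d 3).
Iteration 4: join on id=1 -> lint (id 1, depends_on=NULL, d 4).
Iteration 5: depends_on is NULL; no match; recursion stops.
SUM(d) = 0 + 1 + 2 + 3 + 4 = 10.

10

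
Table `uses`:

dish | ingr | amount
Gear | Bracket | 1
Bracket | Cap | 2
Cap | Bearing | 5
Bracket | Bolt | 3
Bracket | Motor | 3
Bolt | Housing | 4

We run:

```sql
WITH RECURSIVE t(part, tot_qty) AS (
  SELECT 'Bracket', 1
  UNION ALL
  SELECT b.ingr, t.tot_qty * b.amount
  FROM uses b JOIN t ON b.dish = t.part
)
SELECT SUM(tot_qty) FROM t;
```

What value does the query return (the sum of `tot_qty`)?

Base: (Bracket, tot_qty=1).
Iteration 1: components of {Bracket} -> Bolt = 1*3 = 3, Cap = 1*2 = 2, Motor = 1*3 = 3.
Iteration 2: components of {Bolt,Cap,Motor} -> Bearing = 2*5 = 10, Housing = 3*4 = 12.
Iteration 3: no further components; recursion stops.
SUM(tot_qty) = 1 + 2 + 3 + 3 + 10 + 12 = 31.

31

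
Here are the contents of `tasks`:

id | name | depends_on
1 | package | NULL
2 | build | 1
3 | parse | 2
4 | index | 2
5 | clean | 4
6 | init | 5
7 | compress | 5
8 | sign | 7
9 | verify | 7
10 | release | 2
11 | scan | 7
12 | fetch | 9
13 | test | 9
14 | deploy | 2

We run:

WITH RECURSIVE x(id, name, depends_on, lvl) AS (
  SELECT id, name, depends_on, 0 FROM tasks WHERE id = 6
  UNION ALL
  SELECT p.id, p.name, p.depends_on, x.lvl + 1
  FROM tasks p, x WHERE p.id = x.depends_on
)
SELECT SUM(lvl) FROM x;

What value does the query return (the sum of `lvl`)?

Base: id=6 (init), depends_on=5, lvl 0.
Iteration 1: join on id=5 -> clean (id 5, depends_on=4, lvl 1).
Iteration 2: join on id=4 -> index (id 4, depends_on=2, lvl 2).
Iteration 3: join on id=2 -> build (id 2, depends_on=1, lvl 3).
Iteration 4: join on id=1 -> package (id 1, depends_on=NULL, lvl 4).
Iteration 5: depends_on is NULL; no match; recursion stops.
SUM(lvl) = 0 + 1 + 2 + 3 + 4 = 10.

10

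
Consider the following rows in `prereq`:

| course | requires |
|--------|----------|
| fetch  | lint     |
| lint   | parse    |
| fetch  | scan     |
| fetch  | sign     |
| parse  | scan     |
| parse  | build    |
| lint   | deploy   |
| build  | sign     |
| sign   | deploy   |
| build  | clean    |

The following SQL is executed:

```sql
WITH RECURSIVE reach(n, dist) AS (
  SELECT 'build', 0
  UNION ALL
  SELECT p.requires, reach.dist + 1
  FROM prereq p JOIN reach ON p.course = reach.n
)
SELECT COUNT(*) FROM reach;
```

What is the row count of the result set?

Base: (build, dist=0).
Iteration 1: edges from {build} -> (clean, dist=1), (sign, dist=1).
Iteration 2: edges from {clean,sign} -> (deploy, dist=2).
Iteration 3: no outgoing edges from {deploy}; recursion stops.
Total rows emitted: 4.

4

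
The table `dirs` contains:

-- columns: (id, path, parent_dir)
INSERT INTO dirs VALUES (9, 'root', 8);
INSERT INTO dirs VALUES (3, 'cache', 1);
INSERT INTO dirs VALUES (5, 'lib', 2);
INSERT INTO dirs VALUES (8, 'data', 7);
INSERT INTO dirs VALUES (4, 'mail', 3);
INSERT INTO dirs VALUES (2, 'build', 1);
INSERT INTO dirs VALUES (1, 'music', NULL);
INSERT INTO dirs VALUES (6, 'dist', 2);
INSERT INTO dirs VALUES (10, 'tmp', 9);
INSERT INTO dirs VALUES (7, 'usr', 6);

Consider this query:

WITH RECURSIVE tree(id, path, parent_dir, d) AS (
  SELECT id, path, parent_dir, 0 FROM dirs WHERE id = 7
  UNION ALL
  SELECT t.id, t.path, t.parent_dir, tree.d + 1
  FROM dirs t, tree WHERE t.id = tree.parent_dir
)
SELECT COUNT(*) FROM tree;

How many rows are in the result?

Base: id=7 (usr), parent_dir=6, d 0.
Iteration 1: join on id=6 -> dist (id 6, parent_dir=2, d 1).
Iteration 2: join on id=2 -> build (id 2, parent_dir=1, d 2).
Iteration 3: join on id=1 -> music (id 1, parent_dir=NULL, d 3).
Iteration 4: parent_dir is NULL; no match; recursion stops.
Total rows emitted: 4.

4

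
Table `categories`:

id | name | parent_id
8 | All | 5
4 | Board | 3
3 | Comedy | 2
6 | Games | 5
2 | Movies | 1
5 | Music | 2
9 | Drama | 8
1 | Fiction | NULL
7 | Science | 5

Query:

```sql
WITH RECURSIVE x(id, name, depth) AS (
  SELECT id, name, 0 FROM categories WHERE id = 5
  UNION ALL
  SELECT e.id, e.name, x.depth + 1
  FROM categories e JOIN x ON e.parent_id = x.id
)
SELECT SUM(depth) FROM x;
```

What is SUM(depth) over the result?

Base: id=5 (Music) at depth 0.
Iteration 1: rows with parent_id in {5} -> Games (id 6, depth 1), Science (id 7, depth 1), All (id 8, depth 1).
Iteration 2: rows with parent_id in {6,7,8} -> Drama (id 9, depth 2).
Iteration 3: no rows with parent_id in {9}; recursion stops.
SUM(depth) = 0 + 1 + 1 + 1 + 2 = 5.

5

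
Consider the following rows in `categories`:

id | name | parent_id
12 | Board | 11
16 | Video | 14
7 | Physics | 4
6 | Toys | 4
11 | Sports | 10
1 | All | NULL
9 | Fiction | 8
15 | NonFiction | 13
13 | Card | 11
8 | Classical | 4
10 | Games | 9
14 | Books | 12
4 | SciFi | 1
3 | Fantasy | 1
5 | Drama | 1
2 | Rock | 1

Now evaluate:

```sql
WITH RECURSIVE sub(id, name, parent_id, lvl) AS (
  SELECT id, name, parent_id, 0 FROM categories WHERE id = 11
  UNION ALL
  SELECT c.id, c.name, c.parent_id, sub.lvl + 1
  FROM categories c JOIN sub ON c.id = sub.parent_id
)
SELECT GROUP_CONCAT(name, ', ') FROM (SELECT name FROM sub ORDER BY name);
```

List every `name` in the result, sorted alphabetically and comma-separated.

All, Classical, Fiction, Games, SciFi, Sports

Base: id=11 (Sports), parent_id=10, lvl 0.
Iteration 1: join on id=10 -> Games (id 10, parent_id=9, lvl 1).
Iteration 2: join on id=9 -> Fiction (id 9, parent_id=8, lvl 2).
Iteration 3: join on id=8 -> Classical (id 8, parent_id=4, lvl 3).
Iteration 4: join on id=4 -> SciFi (id 4, parent_id=1, lvl 4).
Iteration 5: join on id=1 -> All (id 1, parent_id=NULL, lvl 5).
Iteration 6: parent_id is NULL; no match; recursion stops.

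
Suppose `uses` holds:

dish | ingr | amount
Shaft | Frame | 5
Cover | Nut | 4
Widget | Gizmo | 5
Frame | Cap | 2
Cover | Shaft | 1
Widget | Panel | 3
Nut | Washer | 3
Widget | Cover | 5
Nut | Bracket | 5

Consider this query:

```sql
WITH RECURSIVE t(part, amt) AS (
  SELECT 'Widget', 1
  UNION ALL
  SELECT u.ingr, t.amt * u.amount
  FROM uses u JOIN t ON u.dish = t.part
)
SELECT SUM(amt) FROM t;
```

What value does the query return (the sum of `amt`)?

274

Base: (Widget, amt=1).
Iteration 1: components of {Widget} -> Cover = 1*5 = 5, Gizmo = 1*5 = 5, Panel = 1*3 = 3.
Iteration 2: components of {Cover,Gizmo,Panel} -> Nut = 5*4 = 20, Shaft = 5*1 = 5.
Iteration 3: components of {Nut,Shaft} -> Bracket = 20*5 = 100, Frame = 5*5 = 25, Washer = 20*3 = 60.
Iteration 4: components of {Bracket,Frame,Washer} -> Cap = 25*2 = 50.
Iteration 5: no further components; recursion stops.
SUM(amt) = 1 + 5 + 3 + 5 + 5 + 20 + 25 + 60 + 100 + 50 = 274.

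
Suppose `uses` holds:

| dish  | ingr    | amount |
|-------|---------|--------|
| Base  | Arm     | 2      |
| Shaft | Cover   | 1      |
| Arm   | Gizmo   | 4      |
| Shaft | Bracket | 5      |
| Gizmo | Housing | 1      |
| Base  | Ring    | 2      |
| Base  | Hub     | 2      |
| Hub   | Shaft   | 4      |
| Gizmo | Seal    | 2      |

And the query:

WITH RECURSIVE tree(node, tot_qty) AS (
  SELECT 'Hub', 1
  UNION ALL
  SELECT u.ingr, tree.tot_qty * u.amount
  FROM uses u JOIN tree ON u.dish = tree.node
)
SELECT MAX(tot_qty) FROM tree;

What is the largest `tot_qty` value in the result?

Base: (Hub, tot_qty=1).
Iteration 1: components of {Hub} -> Shaft = 1*4 = 4.
Iteration 2: components of {Shaft} -> Bracket = 4*5 = 20, Cover = 4*1 = 4.
Iteration 3: no further components; recursion stops.
tot_qty values: 1, 4, 4, 20; the maximum is 20.

20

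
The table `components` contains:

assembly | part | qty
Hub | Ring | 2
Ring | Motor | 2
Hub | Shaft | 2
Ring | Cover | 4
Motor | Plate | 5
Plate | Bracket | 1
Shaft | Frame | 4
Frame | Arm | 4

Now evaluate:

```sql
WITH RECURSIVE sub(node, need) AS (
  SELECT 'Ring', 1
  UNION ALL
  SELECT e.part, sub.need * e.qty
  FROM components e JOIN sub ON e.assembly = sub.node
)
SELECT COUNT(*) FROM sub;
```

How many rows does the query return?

5

Base: (Ring, need=1).
Iteration 1: components of {Ring} -> Cover = 1*4 = 4, Motor = 1*2 = 2.
Iteration 2: components of {Cover,Motor} -> Plate = 2*5 = 10.
Iteration 3: components of {Plate} -> Bracket = 10*1 = 10.
Iteration 4: no further components; recursion stops.
Total rows emitted: 5.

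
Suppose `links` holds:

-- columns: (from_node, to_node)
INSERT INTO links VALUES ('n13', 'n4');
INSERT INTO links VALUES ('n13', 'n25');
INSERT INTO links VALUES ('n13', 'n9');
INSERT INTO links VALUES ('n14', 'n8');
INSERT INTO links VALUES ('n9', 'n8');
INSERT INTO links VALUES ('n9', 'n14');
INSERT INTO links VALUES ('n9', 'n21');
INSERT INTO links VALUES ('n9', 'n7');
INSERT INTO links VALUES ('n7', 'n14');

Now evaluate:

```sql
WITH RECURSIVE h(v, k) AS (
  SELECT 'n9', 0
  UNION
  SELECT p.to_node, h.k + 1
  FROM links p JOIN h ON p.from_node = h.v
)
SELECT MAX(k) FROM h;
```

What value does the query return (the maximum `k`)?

3

Base: (n9, k=0).
Iteration 1: edges from {n9} -> (n14, k=1), (n21, k=1), (n7, k=1), (n8, k=1).
Iteration 2: edges from {n14,n21,n7,n8} -> (n14, k=2), (n8, k=2).
Iteration 3: edges from {n14,n8} -> (n8, k=3).
Iteration 4: no outgoing edges from {n8}; recursion stops.
k values: 0, 1, 1, 1, 1, 2, 2, 3; the maximum is 3.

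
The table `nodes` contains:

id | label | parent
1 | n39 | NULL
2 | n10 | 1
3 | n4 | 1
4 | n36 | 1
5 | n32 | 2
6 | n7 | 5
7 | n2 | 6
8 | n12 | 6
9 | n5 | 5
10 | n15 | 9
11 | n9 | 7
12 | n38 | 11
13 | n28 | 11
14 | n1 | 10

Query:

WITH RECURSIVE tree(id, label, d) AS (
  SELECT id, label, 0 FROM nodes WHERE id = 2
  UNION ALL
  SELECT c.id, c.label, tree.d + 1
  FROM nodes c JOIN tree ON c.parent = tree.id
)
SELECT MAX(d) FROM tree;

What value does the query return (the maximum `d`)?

5

Base: id=2 (n10) at d 0.
Iteration 1: rows with parent in {2} -> n32 (id 5, d 1).
Iteration 2: rows with parent in {5} -> n7 (id 6, d 2), n5 (id 9, d 2).
Iteration 3: rows with parent in {6,9} -> n2 (id 7, d 3), n12 (id 8, d 3), n15 (id 10, d 3).
Iteration 4: rows with parent in {7,8,10} -> n9 (id 11, d 4), n1 (id 14, d 4).
Iteration 5: rows with parent in {11,14} -> n38 (id 12, d 5), n28 (id 13, d 5).
Iteration 6: no rows with parent in {12,13}; recursion stops.
d values: 0, 1, 2, 2, 3, 3, 3, 4, 4, 5, 5; the maximum is 5.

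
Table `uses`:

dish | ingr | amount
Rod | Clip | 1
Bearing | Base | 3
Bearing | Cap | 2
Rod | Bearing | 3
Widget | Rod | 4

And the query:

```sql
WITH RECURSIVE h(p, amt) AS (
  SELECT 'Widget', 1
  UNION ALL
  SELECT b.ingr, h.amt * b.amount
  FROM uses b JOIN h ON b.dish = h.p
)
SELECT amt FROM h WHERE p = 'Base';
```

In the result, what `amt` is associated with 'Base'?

Base: (Widget, amt=1).
Iteration 1: components of {Widget} -> Rod = 1*4 = 4.
Iteration 2: components of {Rod} -> Bearing = 4*3 = 12, Clip = 4*1 = 4.
Iteration 3: components of {Bearing,Clip} -> Base = 12*3 = 36, Cap = 12*2 = 24.
Iteration 4: no further components; recursion stops.

36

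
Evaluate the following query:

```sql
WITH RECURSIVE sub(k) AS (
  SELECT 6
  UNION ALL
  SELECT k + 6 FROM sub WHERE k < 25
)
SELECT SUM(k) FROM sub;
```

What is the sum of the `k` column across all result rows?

Base: k=6.
Iteration 1: 6 < 25 holds -> k = 6 + 6 = 12.
Iteration 2: 12 < 25 holds -> k = 12 + 6 = 18.
Iteration 3: 18 < 25 holds -> k = 18 + 6 = 24.
Iteration 4: 24 < 25 holds -> k = 24 + 6 = 30.
Iteration 5: 30 < 25 fails; recursion stops.
SUM(k) = 6 + 12 + 18 + 24 + 30 = 90.

90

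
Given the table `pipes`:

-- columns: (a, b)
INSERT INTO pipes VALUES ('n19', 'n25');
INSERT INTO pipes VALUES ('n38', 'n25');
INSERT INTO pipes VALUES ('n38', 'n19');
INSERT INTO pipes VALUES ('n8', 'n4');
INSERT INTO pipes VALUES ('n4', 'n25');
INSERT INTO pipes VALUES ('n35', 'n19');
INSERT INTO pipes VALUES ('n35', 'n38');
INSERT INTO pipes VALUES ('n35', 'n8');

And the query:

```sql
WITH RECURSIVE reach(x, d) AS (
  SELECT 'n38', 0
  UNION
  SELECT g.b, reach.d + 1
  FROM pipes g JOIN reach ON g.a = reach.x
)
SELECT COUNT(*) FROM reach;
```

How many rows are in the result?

4

Base: (n38, d=0).
Iteration 1: edges from {n38} -> (n19, d=1), (n25, d=1).
Iteration 2: edges from {n19,n25} -> (n25, d=2).
Iteration 3: no outgoing edges from {n25}; recursion stops.
Total rows emitted: 4.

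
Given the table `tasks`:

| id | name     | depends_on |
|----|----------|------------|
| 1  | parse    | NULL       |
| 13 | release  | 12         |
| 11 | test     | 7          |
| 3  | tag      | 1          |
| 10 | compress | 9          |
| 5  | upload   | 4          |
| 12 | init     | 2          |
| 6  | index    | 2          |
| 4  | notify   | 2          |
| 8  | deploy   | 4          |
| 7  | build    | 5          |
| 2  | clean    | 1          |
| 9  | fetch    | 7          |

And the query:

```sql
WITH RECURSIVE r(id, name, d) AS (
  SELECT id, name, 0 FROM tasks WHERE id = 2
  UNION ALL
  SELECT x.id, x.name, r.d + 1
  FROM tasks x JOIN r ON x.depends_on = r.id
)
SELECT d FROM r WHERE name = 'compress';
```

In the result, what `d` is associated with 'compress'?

Base: id=2 (clean) at d 0.
Iteration 1: rows with depends_on in {2} -> notify (id 4, d 1), index (id 6, d 1), init (id 12, d 1).
Iteration 2: rows with depends_on in {4,6,12} -> upload (id 5, d 2), deploy (id 8, d 2), release (id 13, d 2).
Iteration 3: rows with depends_on in {5,8,13} -> build (id 7, d 3).
Iteration 4: rows with depends_on in {7} -> fetch (id 9, d 4), test (id 11, d 4).
Iteration 5: rows with depends_on in {9,11} -> compress (id 10, d 5).
Iteration 6: no rows with depends_on in {10}; recursion stops.

5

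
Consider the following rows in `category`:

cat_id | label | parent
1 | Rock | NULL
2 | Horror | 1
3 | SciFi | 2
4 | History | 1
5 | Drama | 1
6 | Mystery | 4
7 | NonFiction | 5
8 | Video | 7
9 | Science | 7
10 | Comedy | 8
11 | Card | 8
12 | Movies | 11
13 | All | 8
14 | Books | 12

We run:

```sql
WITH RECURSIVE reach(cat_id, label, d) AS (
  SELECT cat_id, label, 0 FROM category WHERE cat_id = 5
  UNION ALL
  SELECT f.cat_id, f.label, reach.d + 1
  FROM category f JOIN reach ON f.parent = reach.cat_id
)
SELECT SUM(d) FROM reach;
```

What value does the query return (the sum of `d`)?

Base: cat_id=5 (Drama) at d 0.
Iteration 1: rows with parent in {5} -> NonFiction (id 7, d 1).
Iteration 2: rows with parent in {7} -> Video (id 8, d 2), Science (id 9, d 2).
Iteration 3: rows with parent in {8,9} -> Comedy (id 10, d 3), Card (id 11, d 3), All (id 13, d 3).
Iteration 4: rows with parent in {10,11,13} -> Movies (id 12, d 4).
Iteration 5: rows with parent in {12} -> Books (id 14, d 5).
Iteration 6: no rows with parent in {14}; recursion stops.
SUM(d) = 0 + 1 + 2 + 2 + 3 + 3 + 3 + 4 + 5 = 23.

23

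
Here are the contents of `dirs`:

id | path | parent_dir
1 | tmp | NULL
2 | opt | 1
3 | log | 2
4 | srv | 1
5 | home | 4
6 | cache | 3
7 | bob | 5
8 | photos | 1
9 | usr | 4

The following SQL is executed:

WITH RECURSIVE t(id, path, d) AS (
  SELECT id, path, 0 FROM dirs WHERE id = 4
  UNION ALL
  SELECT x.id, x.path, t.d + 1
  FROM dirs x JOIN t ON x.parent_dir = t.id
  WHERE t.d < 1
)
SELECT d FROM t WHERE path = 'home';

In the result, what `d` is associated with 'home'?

1

Base: id=4 (srv) at d 0.
Iteration 1: rows with parent_dir in {4} -> home (id 5, d 1), usr (id 9, d 1).
Iteration 2: d < 1 fails for all current rows; recursion stops.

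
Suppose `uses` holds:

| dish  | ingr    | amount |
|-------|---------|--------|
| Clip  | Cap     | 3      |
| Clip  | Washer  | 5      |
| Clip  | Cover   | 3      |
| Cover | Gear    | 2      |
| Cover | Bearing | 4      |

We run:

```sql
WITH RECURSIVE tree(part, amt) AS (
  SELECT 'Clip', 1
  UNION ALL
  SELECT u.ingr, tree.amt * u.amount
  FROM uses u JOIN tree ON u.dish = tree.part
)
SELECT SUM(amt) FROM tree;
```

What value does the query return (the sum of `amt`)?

Base: (Clip, amt=1).
Iteration 1: components of {Clip} -> Cap = 1*3 = 3, Cover = 1*3 = 3, Washer = 1*5 = 5.
Iteration 2: components of {Cap,Cover,Washer} -> Bearing = 3*4 = 12, Gear = 3*2 = 6.
Iteration 3: no further components; recursion stops.
SUM(amt) = 1 + 3 + 5 + 3 + 6 + 12 = 30.

30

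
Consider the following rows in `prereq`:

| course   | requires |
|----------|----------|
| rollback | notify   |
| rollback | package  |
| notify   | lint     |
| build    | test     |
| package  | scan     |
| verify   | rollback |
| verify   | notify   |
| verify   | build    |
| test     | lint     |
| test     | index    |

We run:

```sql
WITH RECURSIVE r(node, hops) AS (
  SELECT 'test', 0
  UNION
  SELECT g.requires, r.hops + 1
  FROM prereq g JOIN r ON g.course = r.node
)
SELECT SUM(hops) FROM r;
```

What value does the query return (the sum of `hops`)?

Base: (test, hops=0).
Iteration 1: edges from {test} -> (index, hops=1), (lint, hops=1).
Iteration 2: no outgoing edges from {index,lint}; recursion stops.
SUM(hops) = 0 + 1 + 1 = 2.

2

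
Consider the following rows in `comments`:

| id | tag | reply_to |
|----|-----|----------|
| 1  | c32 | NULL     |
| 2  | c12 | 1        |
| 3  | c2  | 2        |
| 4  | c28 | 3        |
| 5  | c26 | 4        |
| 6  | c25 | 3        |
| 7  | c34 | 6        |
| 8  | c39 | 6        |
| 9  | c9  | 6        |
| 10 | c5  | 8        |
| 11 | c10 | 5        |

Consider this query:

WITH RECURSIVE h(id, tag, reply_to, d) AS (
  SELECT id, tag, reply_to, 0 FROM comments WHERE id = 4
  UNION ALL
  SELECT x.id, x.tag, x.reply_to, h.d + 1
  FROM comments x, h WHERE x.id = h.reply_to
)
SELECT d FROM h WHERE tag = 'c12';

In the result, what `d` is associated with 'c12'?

Base: id=4 (c28), reply_to=3, d 0.
Iteration 1: join on id=3 -> c2 (id 3, reply_to=2, d 1).
Iteration 2: join on id=2 -> c12 (id 2, reply_to=1, d 2).
Iteration 3: join on id=1 -> c32 (id 1, reply_to=NULL, d 3).
Iteration 4: reply_to is NULL; no match; recursion stops.

2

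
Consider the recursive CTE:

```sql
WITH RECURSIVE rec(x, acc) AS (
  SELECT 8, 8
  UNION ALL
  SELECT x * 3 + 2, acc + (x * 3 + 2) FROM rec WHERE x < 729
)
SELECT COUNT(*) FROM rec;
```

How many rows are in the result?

Base: x=8, acc=8.
Iteration 1: 8 < 729 holds -> x = 8 * 3 + 2 = 26, acc = 8 + 26 = 34.
Iteration 2: 26 < 729 holds -> x = 26 * 3 + 2 = 80, acc = 34 + 80 = 114.
Iteration 3: 80 < 729 holds -> x = 80 * 3 + 2 = 242, acc = 114 + 242 = 356.
Iteration 4: 242 < 729 holds -> x = 242 * 3 + 2 = 728, acc = 356 + 728 = 1084.
Iteration 5: 728 < 729 holds -> x = 728 * 3 + 2 = 2186, acc = 1084 + 2186 = 3270.
Iteration 6: 2186 < 729 fails; recursion stops.
Total rows emitted: 6.

6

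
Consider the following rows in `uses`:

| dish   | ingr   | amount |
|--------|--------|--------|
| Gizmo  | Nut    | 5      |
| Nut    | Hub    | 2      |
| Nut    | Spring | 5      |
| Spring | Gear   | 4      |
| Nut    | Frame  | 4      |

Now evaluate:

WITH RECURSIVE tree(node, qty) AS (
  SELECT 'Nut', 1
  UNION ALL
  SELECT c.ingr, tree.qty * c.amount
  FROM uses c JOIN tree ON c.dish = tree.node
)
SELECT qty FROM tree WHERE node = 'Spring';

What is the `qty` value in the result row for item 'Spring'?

Base: (Nut, qty=1).
Iteration 1: components of {Nut} -> Frame = 1*4 = 4, Hub = 1*2 = 2, Spring = 1*5 = 5.
Iteration 2: components of {Frame,Hub,Spring} -> Gear = 5*4 = 20.
Iteration 3: no further components; recursion stops.

5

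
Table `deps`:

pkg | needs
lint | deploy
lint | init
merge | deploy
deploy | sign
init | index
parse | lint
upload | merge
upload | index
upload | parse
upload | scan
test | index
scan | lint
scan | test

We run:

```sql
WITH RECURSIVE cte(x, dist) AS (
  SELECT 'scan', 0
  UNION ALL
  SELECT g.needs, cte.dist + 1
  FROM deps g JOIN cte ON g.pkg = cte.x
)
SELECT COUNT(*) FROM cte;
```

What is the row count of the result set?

Base: (scan, dist=0).
Iteration 1: edges from {scan} -> (lint, dist=1), (test, dist=1).
Iteration 2: edges from {lint,test} -> (deploy, dist=2), (index, dist=2), (init, dist=2).
Iteration 3: edges from {deploy,index,init} -> (index, dist=3), (sign, dist=3).
Iteration 4: no outgoing edges from {index,sign}; recursion stops.
Total rows emitted: 8.

8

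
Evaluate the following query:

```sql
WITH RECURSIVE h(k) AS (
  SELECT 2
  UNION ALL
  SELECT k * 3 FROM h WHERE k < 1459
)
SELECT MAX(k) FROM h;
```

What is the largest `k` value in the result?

Base: k=2.
Iteration 1: 2 < 1459 holds -> k = 2 * 3 = 6.
Iteration 2: 6 < 1459 holds -> k = 6 * 3 = 18.
Iteration 3: 18 < 1459 holds -> k = 18 * 3 = 54.
Iteration 4: 54 < 1459 holds -> k = 54 * 3 = 162.
Iteration 5: 162 < 1459 holds -> k = 162 * 3 = 486.
Iteration 6: 486 < 1459 holds -> k = 486 * 3 = 1458.
Iteration 7: 1458 < 1459 holds -> k = 1458 * 3 = 4374.
Iteration 8: 4374 < 1459 fails; recursion stops.
k values: 2, 6, 18, 54, 162, 486, 1458, 4374; the maximum is 4374.

4374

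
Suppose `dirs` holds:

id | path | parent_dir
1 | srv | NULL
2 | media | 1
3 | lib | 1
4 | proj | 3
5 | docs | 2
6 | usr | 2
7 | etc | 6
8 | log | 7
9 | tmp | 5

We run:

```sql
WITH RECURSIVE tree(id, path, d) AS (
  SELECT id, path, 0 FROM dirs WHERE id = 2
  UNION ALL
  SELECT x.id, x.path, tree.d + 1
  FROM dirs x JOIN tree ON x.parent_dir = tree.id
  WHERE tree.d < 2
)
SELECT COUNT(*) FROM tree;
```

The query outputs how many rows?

5

Base: id=2 (media) at d 0.
Iteration 1: rows with parent_dir in {2} -> docs (id 5, d 1), usr (id 6, d 1).
Iteration 2: rows with parent_dir in {5,6} -> etc (id 7, d 2), tmp (id 9, d 2).
Iteration 3: d < 2 fails for all current rows; recursion stops.
Total rows emitted: 5.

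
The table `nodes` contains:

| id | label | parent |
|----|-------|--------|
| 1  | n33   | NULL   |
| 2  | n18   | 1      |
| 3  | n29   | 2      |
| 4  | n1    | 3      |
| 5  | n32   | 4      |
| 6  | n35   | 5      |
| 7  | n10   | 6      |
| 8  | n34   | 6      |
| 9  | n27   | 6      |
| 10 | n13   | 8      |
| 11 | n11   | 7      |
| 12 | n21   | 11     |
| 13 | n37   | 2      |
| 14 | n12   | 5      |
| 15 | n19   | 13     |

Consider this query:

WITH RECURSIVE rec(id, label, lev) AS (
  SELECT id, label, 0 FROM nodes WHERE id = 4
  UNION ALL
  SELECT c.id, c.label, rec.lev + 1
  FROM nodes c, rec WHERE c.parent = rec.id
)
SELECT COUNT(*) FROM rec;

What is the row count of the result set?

10

Base: id=4 (n1) at lev 0.
Iteration 1: rows with parent in {4} -> n32 (id 5, lev 1).
Iteration 2: rows with parent in {5} -> n35 (id 6, lev 2), n12 (id 14, lev 2).
Iteration 3: rows with parent in {6,14} -> n10 (id 7, lev 3), n34 (id 8, lev 3), n27 (id 9, lev 3).
Iteration 4: rows with parent in {7,8,9} -> n13 (id 10, lev 4), n11 (id 11, lev 4).
Iteration 5: rows with parent in {10,11} -> n21 (id 12, lev 5).
Iteration 6: no rows with parent in {12}; recursion stops.
Total rows emitted: 10.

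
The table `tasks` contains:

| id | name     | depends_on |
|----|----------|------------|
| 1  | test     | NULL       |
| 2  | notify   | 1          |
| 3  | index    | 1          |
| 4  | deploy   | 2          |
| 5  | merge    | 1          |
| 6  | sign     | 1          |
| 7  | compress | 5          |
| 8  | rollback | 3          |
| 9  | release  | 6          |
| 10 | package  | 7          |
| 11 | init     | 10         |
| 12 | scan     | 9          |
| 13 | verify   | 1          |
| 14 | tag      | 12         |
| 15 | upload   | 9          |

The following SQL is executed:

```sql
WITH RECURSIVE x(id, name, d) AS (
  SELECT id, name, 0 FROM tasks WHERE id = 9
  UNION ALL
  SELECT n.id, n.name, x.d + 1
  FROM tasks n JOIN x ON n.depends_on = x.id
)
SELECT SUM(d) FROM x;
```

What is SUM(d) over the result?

4

Base: id=9 (release) at d 0.
Iteration 1: rows with depends_on in {9} -> scan (id 12, d 1), upload (id 15, d 1).
Iteration 2: rows with depends_on in {12,15} -> tag (id 14, d 2).
Iteration 3: no rows with depends_on in {14}; recursion stops.
SUM(d) = 0 + 1 + 1 + 2 = 4.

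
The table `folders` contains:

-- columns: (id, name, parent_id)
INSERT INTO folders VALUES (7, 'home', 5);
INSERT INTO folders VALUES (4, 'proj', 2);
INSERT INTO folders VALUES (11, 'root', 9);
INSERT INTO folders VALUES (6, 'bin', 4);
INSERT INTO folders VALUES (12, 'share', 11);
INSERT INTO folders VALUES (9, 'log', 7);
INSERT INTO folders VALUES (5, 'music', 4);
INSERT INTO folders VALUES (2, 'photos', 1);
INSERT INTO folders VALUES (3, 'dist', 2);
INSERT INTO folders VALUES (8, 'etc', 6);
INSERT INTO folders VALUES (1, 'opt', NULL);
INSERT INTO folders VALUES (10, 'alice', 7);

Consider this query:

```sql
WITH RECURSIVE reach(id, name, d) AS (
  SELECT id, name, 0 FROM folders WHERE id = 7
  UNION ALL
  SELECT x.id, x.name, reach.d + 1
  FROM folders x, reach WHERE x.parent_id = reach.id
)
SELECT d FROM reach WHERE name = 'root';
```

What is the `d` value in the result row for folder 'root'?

2

Base: id=7 (home) at d 0.
Iteration 1: rows with parent_id in {7} -> log (id 9, d 1), alice (id 10, d 1).
Iteration 2: rows with parent_id in {9,10} -> root (id 11, d 2).
Iteration 3: rows with parent_id in {11} -> share (id 12, d 3).
Iteration 4: no rows with parent_id in {12}; recursion stops.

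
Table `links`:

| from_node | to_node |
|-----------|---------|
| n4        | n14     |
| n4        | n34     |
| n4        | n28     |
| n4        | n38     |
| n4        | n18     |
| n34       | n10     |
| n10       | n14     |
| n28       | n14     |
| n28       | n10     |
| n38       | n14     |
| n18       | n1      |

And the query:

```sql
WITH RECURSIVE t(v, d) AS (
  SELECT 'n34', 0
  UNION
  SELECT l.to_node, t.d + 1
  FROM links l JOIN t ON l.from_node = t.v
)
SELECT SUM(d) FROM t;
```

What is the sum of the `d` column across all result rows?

3

Base: (n34, d=0).
Iteration 1: edges from {n34} -> (n10, d=1).
Iteration 2: edges from {n10} -> (n14, d=2).
Iteration 3: no outgoing edges from {n14}; recursion stops.
SUM(d) = 0 + 1 + 2 = 3.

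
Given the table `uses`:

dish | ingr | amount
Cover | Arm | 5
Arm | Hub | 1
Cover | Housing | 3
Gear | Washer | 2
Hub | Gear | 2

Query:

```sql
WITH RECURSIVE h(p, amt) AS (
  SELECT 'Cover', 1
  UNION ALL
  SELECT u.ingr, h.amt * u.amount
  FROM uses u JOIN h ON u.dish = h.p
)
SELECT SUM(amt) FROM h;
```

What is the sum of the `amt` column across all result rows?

Base: (Cover, amt=1).
Iteration 1: components of {Cover} -> Arm = 1*5 = 5, Housing = 1*3 = 3.
Iteration 2: components of {Arm,Housing} -> Hub = 5*1 = 5.
Iteration 3: components of {Hub} -> Gear = 5*2 = 10.
Iteration 4: components of {Gear} -> Washer = 10*2 = 20.
Iteration 5: no further components; recursion stops.
SUM(amt) = 1 + 5 + 3 + 5 + 10 + 20 = 44.

44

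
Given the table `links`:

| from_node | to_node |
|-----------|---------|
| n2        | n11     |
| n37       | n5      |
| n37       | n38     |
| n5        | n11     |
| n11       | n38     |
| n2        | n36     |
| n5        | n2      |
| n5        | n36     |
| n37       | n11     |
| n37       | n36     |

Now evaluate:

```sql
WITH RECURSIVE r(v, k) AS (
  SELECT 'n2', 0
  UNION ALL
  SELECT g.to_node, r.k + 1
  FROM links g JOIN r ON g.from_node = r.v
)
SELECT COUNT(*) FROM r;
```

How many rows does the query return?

Base: (n2, k=0).
Iteration 1: edges from {n2} -> (n11, k=1), (n36, k=1).
Iteration 2: edges from {n11,n36} -> (n38, k=2).
Iteration 3: no outgoing edges from {n38}; recursion stops.
Total rows emitted: 4.

4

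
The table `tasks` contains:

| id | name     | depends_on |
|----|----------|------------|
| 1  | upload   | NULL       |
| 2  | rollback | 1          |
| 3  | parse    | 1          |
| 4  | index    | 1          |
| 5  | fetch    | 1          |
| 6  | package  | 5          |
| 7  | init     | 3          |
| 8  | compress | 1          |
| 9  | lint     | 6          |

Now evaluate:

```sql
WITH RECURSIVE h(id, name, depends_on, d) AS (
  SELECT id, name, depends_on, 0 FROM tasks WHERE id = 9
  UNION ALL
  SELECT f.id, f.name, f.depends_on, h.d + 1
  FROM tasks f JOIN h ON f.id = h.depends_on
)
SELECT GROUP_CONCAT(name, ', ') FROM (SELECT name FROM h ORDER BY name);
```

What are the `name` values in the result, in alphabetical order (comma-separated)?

fetch, lint, package, upload

Base: id=9 (lint), depends_on=6, d 0.
Iteration 1: join on id=6 -> package (id 6, depends_on=5, d 1).
Iteration 2: join on id=5 -> fetch (id 5, depends_on=1, d 2).
Iteration 3: join on id=1 -> upload (id 1, depends_on=NULL, d 3).
Iteration 4: depends_on is NULL; no match; recursion stops.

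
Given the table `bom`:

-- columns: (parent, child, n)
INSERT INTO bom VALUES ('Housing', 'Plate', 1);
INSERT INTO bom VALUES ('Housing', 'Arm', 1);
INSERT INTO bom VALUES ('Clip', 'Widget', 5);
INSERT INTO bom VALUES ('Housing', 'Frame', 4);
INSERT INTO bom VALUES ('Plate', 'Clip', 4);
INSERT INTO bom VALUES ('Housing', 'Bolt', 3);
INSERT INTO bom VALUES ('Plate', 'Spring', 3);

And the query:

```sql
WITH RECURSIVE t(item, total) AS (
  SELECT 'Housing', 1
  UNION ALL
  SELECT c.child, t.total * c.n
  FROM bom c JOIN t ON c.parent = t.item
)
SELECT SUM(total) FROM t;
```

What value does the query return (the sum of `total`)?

37

Base: (Housing, total=1).
Iteration 1: components of {Housing} -> Arm = 1*1 = 1, Bolt = 1*3 = 3, Frame = 1*4 = 4, Plate = 1*1 = 1.
Iteration 2: components of {Arm,Bolt,Frame,Plate} -> Clip = 1*4 = 4, Spring = 1*3 = 3.
Iteration 3: components of {Clip,Spring} -> Widget = 4*5 = 20.
Iteration 4: no further components; recursion stops.
SUM(total) = 1 + 1 + 3 + 1 + 4 + 4 + 3 + 20 = 37.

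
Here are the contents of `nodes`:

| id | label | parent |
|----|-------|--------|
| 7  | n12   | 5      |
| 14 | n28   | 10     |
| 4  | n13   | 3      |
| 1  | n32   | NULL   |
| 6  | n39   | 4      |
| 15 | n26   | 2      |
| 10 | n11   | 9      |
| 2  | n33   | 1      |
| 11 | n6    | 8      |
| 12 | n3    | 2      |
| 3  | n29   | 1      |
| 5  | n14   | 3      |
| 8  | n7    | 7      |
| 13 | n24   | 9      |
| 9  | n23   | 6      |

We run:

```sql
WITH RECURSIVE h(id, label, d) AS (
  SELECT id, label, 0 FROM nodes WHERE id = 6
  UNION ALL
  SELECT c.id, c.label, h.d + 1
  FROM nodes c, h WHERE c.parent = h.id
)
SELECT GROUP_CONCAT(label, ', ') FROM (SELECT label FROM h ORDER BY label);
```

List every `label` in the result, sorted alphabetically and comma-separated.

Base: id=6 (n39) at d 0.
Iteration 1: rows with parent in {6} -> n23 (id 9, d 1).
Iteration 2: rows with parent in {9} -> n11 (id 10, d 2), n24 (id 13, d 2).
Iteration 3: rows with parent in {10,13} -> n28 (id 14, d 3).
Iteration 4: no rows with parent in {14}; recursion stops.

n11, n23, n24, n28, n39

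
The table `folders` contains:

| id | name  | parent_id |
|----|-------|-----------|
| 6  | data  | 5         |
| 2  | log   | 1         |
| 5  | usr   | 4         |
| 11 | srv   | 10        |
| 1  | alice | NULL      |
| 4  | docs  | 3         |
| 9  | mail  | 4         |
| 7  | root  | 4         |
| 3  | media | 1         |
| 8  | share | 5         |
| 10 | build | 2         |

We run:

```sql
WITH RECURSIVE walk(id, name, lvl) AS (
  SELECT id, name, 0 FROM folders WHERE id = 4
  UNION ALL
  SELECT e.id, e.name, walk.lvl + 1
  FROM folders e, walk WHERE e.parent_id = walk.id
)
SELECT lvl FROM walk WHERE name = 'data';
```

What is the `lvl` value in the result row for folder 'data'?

2

Base: id=4 (docs) at lvl 0.
Iteration 1: rows with parent_id in {4} -> usr (id 5, lvl 1), root (id 7, lvl 1), mail (id 9, lvl 1).
Iteration 2: rows with parent_id in {5,7,9} -> data (id 6, lvl 2), share (id 8, lvl 2).
Iteration 3: no rows with parent_id in {6,8}; recursion stops.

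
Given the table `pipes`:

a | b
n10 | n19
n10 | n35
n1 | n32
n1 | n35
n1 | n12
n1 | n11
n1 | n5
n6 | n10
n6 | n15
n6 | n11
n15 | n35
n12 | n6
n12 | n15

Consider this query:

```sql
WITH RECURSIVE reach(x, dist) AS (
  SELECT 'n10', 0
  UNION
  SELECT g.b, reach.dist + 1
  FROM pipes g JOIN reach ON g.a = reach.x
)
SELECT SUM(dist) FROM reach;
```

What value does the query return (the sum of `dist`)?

Base: (n10, dist=0).
Iteration 1: edges from {n10} -> (n19, dist=1), (n35, dist=1).
Iteration 2: no outgoing edges from {n19,n35}; recursion stops.
SUM(dist) = 0 + 1 + 1 = 2.

2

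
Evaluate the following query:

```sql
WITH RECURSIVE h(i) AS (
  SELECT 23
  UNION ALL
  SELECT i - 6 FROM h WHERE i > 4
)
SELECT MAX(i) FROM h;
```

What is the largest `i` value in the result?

Base: i=23.
Iteration 1: 23 > 4 holds -> i = 23 - 6 = 17.
Iteration 2: 17 > 4 holds -> i = 17 - 6 = 11.
Iteration 3: 11 > 4 holds -> i = 11 - 6 = 5.
Iteration 4: 5 > 4 holds -> i = 5 - 6 = -1.
Iteration 5: -1 > 4 fails; recursion stops.
i values: 23, 17, 11, 5, -1; the maximum is 23.

23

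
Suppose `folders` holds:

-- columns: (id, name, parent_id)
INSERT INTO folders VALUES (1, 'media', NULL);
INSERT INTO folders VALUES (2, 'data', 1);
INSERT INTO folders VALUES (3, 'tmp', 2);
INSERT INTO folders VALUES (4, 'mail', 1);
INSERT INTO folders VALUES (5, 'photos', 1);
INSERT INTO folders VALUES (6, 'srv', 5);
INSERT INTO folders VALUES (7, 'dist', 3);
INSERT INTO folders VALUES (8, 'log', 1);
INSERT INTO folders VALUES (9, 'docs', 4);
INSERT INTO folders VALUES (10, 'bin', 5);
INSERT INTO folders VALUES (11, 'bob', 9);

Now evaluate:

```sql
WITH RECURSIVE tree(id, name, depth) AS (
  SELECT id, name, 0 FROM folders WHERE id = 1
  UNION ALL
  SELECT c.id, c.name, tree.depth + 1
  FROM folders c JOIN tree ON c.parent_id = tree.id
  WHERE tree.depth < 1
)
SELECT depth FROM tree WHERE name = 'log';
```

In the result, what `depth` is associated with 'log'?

Base: id=1 (media) at depth 0.
Iteration 1: rows with parent_id in {1} -> data (id 2, depth 1), mail (id 4, depth 1), photos (id 5, depth 1), log (id 8, depth 1).
Iteration 2: depth < 1 fails for all current rows; recursion stops.

1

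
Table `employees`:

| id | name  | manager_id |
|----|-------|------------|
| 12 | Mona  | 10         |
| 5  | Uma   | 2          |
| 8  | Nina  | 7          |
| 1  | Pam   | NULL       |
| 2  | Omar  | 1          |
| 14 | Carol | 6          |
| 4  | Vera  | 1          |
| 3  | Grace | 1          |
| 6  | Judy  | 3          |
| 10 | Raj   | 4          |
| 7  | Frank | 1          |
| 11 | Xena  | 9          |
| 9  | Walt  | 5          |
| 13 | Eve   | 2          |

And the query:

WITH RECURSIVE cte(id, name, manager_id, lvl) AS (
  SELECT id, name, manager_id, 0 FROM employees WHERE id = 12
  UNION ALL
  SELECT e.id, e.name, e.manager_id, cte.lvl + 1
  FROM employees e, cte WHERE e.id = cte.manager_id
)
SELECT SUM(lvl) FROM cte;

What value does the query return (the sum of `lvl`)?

6

Base: id=12 (Mona), manager_id=10, lvl 0.
Iteration 1: join on id=10 -> Raj (id 10, manager_id=4, lvl 1).
Iteration 2: join on id=4 -> Vera (id 4, manager_id=1, lvl 2).
Iteration 3: join on id=1 -> Pam (id 1, manager_id=NULL, lvl 3).
Iteration 4: manager_id is NULL; no match; recursion stops.
SUM(lvl) = 0 + 1 + 2 + 3 = 6.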